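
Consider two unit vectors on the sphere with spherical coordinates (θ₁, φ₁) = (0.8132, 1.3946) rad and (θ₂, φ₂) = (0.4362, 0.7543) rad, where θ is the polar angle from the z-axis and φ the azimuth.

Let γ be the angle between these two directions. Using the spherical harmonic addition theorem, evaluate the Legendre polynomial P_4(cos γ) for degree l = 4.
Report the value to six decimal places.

Summing Y*_{l m}(θ₁,φ₁)·Y_{l m}(θ₂,φ₂) over m ∈ [−4, 4]; prefactor 4π/(2·4+1) = 1.396263:
  m=-4: 0.09390 - 0.07986j × -0.01399 - 0.00175j = -0.00145 + 0.00095j  (running Σ = -0.00145 + 0.00095j)
  m=-3: -0.16632 - 0.28479j × -0.05460 - 0.06587j = -0.00968 + 0.02651j  (running Σ = -0.01113 + 0.02746j)
  m=-2: -0.38204 + 0.14049j × 0.01763 - 0.28312j = 0.03304 + 0.11064j  (running Σ = 0.02191 + 0.13810j)
  m=-1: 0.01265 + 0.07103j × 0.36312 - 0.34121j = 0.02883 + 0.02148j  (running Σ = 0.05074 + 0.15958j)
  m=0: -0.35564 + 0.00000j × 0.20893 + 0.00000j = -0.07430 + 0.00000j  (running Σ = -0.02357 + 0.15958j)
  m=1: -0.01265 + 0.07103j × -0.36312 - 0.34121j = 0.02883 - 0.02148j  (running Σ = 0.00526 + 0.13810j)
  m=2: -0.38204 - 0.14049j × 0.01763 + 0.28312j = 0.03304 - 0.11064j  (running Σ = 0.03830 + 0.02746j)
  m=3: 0.16632 - 0.28479j × 0.05460 - 0.06587j = -0.00968 - 0.02651j  (running Σ = 0.02862 + 0.00095j)
  m=4: 0.09390 + 0.07986j × -0.01399 + 0.00175j = -0.00145 - 0.00095j  (running Σ = 0.02717 - 0.00000j)
Accumulated sum 0.02717 - 0.00000j; after 4π/(2l+1) scaling, 0.03794 - 0.00000j ⇒ P_4 = 0.037937

0.037937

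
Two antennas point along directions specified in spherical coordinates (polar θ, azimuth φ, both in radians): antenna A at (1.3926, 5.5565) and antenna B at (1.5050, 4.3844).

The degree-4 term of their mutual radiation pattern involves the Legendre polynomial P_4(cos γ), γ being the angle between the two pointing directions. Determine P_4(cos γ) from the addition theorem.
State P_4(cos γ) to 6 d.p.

Expand P_4 via completeness: Σ_{m} conj(Y_{4,m}) at Ω₁ times Y_{4,m} at Ω₂ —
  term(m=-4) = -0.00437 - 0.18209j   from Y*(Ω₁)=-0.40376 - 0.09661j, Y(Ω₂)=0.11229 + 0.42410j
  term(m=-3) = -0.01609 - 0.00633j   from Y*(Ω₁)=-0.12103 - 0.17344j, Y(Ω₂)=0.06808 - 0.04527j
  term(m=-2) = -0.05703 + 0.05842j   from Y*(Ω₁)=-0.02961 + 0.25101j, Y(Ω₂)=0.25596 + 0.19701j
  term(m=-1) = 0.00821 + 0.01949j   from Y*(Ω₁)=-0.17148 + 0.15244j, Y(Ω₂)=0.02969 - 0.08726j
  term(m=+0) = 0.06721 + 0.00000j   from Y*(Ω₁)=0.22130 + 0.00000j, Y(Ω₂)=0.30371 + 0.00000j
  term(m=+1) = 0.00821 - 0.01949j   from Y*(Ω₁)=0.17148 + 0.15244j, Y(Ω₂)=-0.02969 - 0.08726j
  term(m=+2) = -0.05703 - 0.05842j   from Y*(Ω₁)=-0.02961 - 0.25101j, Y(Ω₂)=0.25596 - 0.19701j
  term(m=+3) = -0.01609 + 0.00633j   from Y*(Ω₁)=0.12103 - 0.17344j, Y(Ω₂)=-0.06808 - 0.04527j
  term(m=+4) = -0.00437 + 0.18209j   from Y*(Ω₁)=-0.40376 + 0.09661j, Y(Ω₂)=0.11229 - 0.42410j
Accumulated sum -0.07135 + 0.00000j; after 4π/(2l+1) scaling, -0.09963 + 0.00000j ⇒ P_4 = -0.099627

-0.099627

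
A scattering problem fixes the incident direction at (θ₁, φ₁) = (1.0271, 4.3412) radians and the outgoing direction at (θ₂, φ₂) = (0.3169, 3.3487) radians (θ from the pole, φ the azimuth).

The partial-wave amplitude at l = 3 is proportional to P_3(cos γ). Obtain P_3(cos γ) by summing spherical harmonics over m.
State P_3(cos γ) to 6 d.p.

Summing Y*_{l m}(θ₁,φ₁)·Y_{l m}(θ₂,φ₂) over m ∈ [−3, 3]; prefactor 4π/(2·3+1) = 1.795196:
  [-3]  conj(Y_{3,-3})(Ω₁) = (0.234648, 0.115448) ; Y_{3,-3}(Ω₂) = (-0.010266, 0.007350) ; Δ = (-0.003257, 0.000539)
  [-2]  conj(Y_{3,-2})(Ω₁) = (-0.285314, 0.261764) ; Y_{3,-2}(Ω₂) = (0.086327, -0.037954) ; Δ = (-0.014695, 0.033426)
  [-1]  conj(Y_{3,-1})(Ω₁) = (-0.033910, -0.087120) ; Y_{3,-1}(Ω₂) = (-0.346378, 0.072781) ; Δ = (0.018086, 0.027708)
  [+0]  conj(Y_{3,0})(Ω₁) = (-0.320839, -0.000000) ; Y_{3,0}(Ω₂) = (0.537018, 0.000000) ; Δ = (-0.172296, -0.000000)
  [+1]  conj(Y_{3,1})(Ω₁) = (0.033910, -0.087120) ; Y_{3,1}(Ω₂) = (0.346378, 0.072781) ; Δ = (0.018086, -0.027708)
  [+2]  conj(Y_{3,2})(Ω₁) = (-0.285314, -0.261764) ; Y_{3,2}(Ω₂) = (0.086327, 0.037954) ; Δ = (-0.014695, -0.033426)
  [+3]  conj(Y_{3,3})(Ω₁) = (-0.234648, 0.115448) ; Y_{3,3}(Ω₂) = (0.010266, 0.007350) ; Δ = (-0.003257, -0.000539)
Σ over m = (-0.172029, -0.000000); ×(4π/7) → (-0.308826, -0.000000). Real part: -0.308826

-0.308826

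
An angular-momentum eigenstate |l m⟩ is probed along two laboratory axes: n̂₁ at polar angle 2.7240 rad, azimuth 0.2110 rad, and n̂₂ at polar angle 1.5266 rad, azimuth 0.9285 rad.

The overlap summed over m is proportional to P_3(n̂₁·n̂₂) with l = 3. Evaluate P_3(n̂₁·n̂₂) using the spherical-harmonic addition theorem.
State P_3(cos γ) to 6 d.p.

-0.350866

Summing Y*_{l m}(θ₁,φ₁)·Y_{l m}(θ₂,φ₂) over m ∈ [−3, 3]; prefactor 4π/(2·3+1) = 1.795196:
  m=-3: +0.022439+0.016464i × -0.389905-0.145025i = -0.006362-0.009674i  (running Σ = -0.006362-0.009674i)
  m=-2: -0.140172-0.062933i × -0.012722-0.043232i = -0.000937+0.006861i  (running Σ = -0.007299-0.002813i)
  m=-1: +0.407249+0.087228i × -0.191520+0.256002i = -0.100327+0.087551i  (running Σ = -0.107626+0.084737i)
  m=0: -0.401690-0.000000i × -0.049302+0.000000i = +0.019804+0.000000i  (running Σ = -0.087822+0.084737i)
  m=1: -0.407249+0.087228i × +0.191520+0.256002i = -0.100327-0.087551i  (running Σ = -0.188148-0.002813i)
  m=2: -0.140172+0.062933i × -0.012722+0.043232i = -0.000937-0.006861i  (running Σ = -0.189086-0.009674i)
  m=3: -0.022439+0.016464i × +0.389905-0.145025i = -0.006362+0.009674i  (running Σ = -0.195447+0.000000i)
Σ over m = -0.195447+0.000000i; ×(4π/7) → -0.350866+0.000000i. Real part: -0.350866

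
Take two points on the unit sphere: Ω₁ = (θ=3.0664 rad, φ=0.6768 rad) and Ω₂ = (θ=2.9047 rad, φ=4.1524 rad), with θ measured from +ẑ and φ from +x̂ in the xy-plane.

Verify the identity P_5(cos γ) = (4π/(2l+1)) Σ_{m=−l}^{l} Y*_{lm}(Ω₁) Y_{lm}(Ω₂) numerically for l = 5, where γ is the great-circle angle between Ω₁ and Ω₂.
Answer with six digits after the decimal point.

0.400427

Term-by-term m-sum for l=5 (normalisation 4π/11 = 1.142397):
  m=-5: -0.00000 - 0.00000j × -0.00011 - 0.00031j = 0.00000 + 0.00000j  (running Σ = 0.00000 + 0.00000j)
  m=-4: 0.00004 - 0.00002j × 0.00268 - 0.00339j = 0.00000 - 0.00000j  (running Σ = 0.00000 - 0.00000j)
  m=-3: -0.00052 + 0.00104j × 0.03336 + 0.00366j = -0.00002 + 0.00003j  (running Σ = -0.00002 + 0.00003j)
  m=-2: -0.00408 - 0.01847j × 0.07253 + 0.14984j = 0.00247 - 0.00195j  (running Σ = 0.00245 - 0.00192j)
  m=-1: 0.14710 + 0.11818j × -0.26038 + 0.41532j = -0.08739 + 0.03032j  (running Σ = -0.08493 + 0.02841j)
  m=0: -0.89634 + 0.00000j × -0.58057 + 0.00000j = 0.52038 + 0.00000j  (running Σ = 0.43545 + 0.02841j)
  m=1: -0.14710 + 0.11818j × 0.26038 + 0.41532j = -0.08739 - 0.03032j  (running Σ = 0.34806 - 0.00192j)
  m=2: -0.00408 + 0.01847j × 0.07253 - 0.14984j = 0.00247 + 0.00195j  (running Σ = 0.35054 + 0.00003j)
  m=3: 0.00052 + 0.00104j × -0.03336 + 0.00366j = -0.00002 - 0.00003j  (running Σ = 0.35051 - 0.00000j)
  m=4: 0.00004 + 0.00002j × 0.00268 + 0.00339j = 0.00000 + 0.00000j  (running Σ = 0.35051 + 0.00000j)
  m=5: 0.00000 - 0.00000j × 0.00011 - 0.00031j = 0.00000 - 0.00000j  (running Σ = 0.35051 - 0.00000j)
Σ over m = 0.35051 - 0.00000j; ×(4π/11) → 0.40043 - 0.00000j. Real part: 0.400427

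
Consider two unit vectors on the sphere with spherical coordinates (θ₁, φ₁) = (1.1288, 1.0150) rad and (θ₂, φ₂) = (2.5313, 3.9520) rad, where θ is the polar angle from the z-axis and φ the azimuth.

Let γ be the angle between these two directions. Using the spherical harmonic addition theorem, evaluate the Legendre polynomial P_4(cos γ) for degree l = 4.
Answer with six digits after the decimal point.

Addition theorem: P_4(cos γ) = (4π/9) Σ_m Y*_{lm}(Ω₁) Y_{lm}(Ω₂), m = −4…4:
  m=-4: Y*=-0.17934 - 0.23474j  Y=-0.04750 + 0.00477j  product 0.00964 + 0.01030j
  m=-3: Y*=-0.39356 + 0.03813j  Y=-0.14638 - 0.12591j  product 0.06241 + 0.04397j
  m=-2: Y*=-0.03401 + 0.06879j  Y=-0.02033 - 0.40612j  product 0.02863 + 0.01241j
  m=-1: Y*=-0.16592 - 0.26714j  Y=0.26045 - 0.27382j  product -0.11636 - 0.02414j
  m=+0: Y*=-0.13935 + 0.00000j  Y=-0.14411 + 0.00000j  product 0.02008 + 0.00000j
  m=+1: Y*=0.16592 - 0.26714j  Y=-0.26045 - 0.27382j  product -0.11636 + 0.02414j
  m=+2: Y*=-0.03401 - 0.06879j  Y=-0.02033 + 0.40612j  product 0.02863 - 0.01241j
  m=+3: Y*=0.39356 + 0.03813j  Y=0.14638 - 0.12591j  product 0.06241 - 0.04397j
  m=+4: Y*=-0.17934 + 0.23474j  Y=-0.04750 - 0.00477j  product 0.00964 - 0.01030j
Total Σ_m = -0.01129 - 0.00000j. Multiply by 1.396263: -0.01577 - 0.00000j. P_4(cos γ) = -0.015766

-0.015766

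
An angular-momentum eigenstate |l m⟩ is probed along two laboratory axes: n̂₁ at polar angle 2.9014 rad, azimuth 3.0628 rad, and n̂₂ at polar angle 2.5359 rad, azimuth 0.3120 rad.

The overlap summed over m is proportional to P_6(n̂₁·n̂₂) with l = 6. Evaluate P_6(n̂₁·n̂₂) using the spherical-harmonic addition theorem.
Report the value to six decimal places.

Summing Y*_{l m}(θ₁,φ₁)·Y_{l m}(θ₂,φ₂) over m ∈ [−6, 6]; prefactor 4π/(2·6+1) = 0.966644:
  m=-6: Y*=+0.000078-0.000040i  Y=-0.004881-0.015711i  product -0.000001-0.000001i
  m=-5: Y*=+0.001143-0.000475i  Y=-0.000888+0.082289i  product +0.000038+0.000095i
  m=-4: Y*=+0.010187-0.003321i  Y=+0.076513-0.228742i  product +0.000020-0.002584i
  m=-3: Y*=+0.061091-0.014716i  Y=-0.259880+0.352865i  product -0.010684+0.025381i
  m=-2: Y*=+0.243728-0.038729i  Y=+0.334864-0.241090i  product +0.072279-0.071730i
  m=-1: Y*=+0.575865-0.045468i  Y=+0.037037-0.011946i  product +0.020785-0.008563i
  m=+0: Y*=+0.487025-0.000000i  Y=-0.420022+0.000000i  product -0.204561+0.000000i
  m=+1: Y*=-0.575865-0.045468i  Y=-0.037037-0.011946i  product +0.020785+0.008563i
  m=+2: Y*=+0.243728+0.038729i  Y=+0.334864+0.241090i  product +0.072279+0.071730i
  m=+3: Y*=-0.061091-0.014716i  Y=+0.259880+0.352865i  product -0.010684-0.025381i
  m=+4: Y*=+0.010187+0.003321i  Y=+0.076513+0.228742i  product +0.000020+0.002584i
  m=+5: Y*=-0.001143-0.000475i  Y=+0.000888+0.082289i  product +0.000038-0.000095i
  m=+6: Y*=+0.000078+0.000040i  Y=-0.004881+0.015711i  product -0.000001+0.000001i
Total Σ_m = -0.039688-0.000000i. Multiply by 0.966644: -0.038364-0.000000i. P_6(cos γ) = -0.038364

-0.038364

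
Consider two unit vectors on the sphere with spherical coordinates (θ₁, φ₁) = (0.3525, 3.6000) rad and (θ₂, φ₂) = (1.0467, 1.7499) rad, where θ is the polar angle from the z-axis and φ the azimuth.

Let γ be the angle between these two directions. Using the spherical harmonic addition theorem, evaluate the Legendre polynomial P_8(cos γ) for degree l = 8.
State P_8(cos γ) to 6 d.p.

Addition theorem: P_8(cos γ) = (4π/17) Σ_m Y*_{lm}(Ω₁) Y_{lm}(Ω₂), m = −8…8:
  m=-8: (-0.000090, -0.000052) × (0.022378, -0.161164) = (-0.000010, 0.000013)  (running Σ = (-0.000010, 0.000013))
  m=-7: (0.001129, 0.000076) × (0.357443, 0.117292) = (0.000395, 0.000160)  (running Σ = (0.000384, 0.000173))
  m=-6: (-0.007196, 0.002968) × (-0.208028, 0.384279) = (0.000357, -0.003383)  (running Σ = (0.000741, -0.003210))
  m=-5: (0.025242, -0.028708) × (-0.116876, -0.093604) = (-0.005637, 0.000993)  (running Σ = (-0.004897, -0.002217))
  m=-4: (-0.035623, 0.132399) × (-0.205654, 0.179072) = (-0.016383, -0.033608)  (running Σ = (-0.021280, -0.035825))
  m=-3: (-0.067889, -0.342689) × (-0.154668, -0.259606) = (-0.078464, 0.070627)  (running Σ = (-0.099743, 0.034803))
  m=-2: (0.347156, 0.452907) × (-0.122685, 0.045928) = (-0.063392, -0.039621)  (running Σ = (-0.163135, -0.004818))
  m=-1: (-0.360873, -0.178079) × (-0.058722, -0.324355) = (-0.036569, 0.127508)  (running Σ = (-0.199705, 0.122690))
  m=0: (-0.304826, -0.000000) × (-0.084259, 0.000000) = (0.025684, 0.000000)  (running Σ = (-0.174020, 0.122690))
  m=1: (0.360873, -0.178079) × (0.058722, -0.324355) = (-0.036569, -0.127508)  (running Σ = (-0.210590, -0.004818))
  m=2: (0.347156, -0.452907) × (-0.122685, -0.045928) = (-0.063392, 0.039621)  (running Σ = (-0.273981, 0.034803))
  m=3: (0.067889, -0.342689) × (0.154668, -0.259606) = (-0.078464, -0.070627)  (running Σ = (-0.352445, -0.035825))
  m=4: (-0.035623, -0.132399) × (-0.205654, -0.179072) = (-0.016383, 0.033608)  (running Σ = (-0.368828, -0.002217))
  m=5: (-0.025242, -0.028708) × (0.116876, -0.093604) = (-0.005637, -0.000993)  (running Σ = (-0.374465, -0.003210))
  m=6: (-0.007196, -0.002968) × (-0.208028, -0.384279) = (0.000357, 0.003383)  (running Σ = (-0.374109, 0.000173))
  m=7: (-0.001129, 0.000076) × (-0.357443, 0.117292) = (0.000395, -0.000160)  (running Σ = (-0.373714, 0.000013))
  m=8: (-0.000090, 0.000052) × (0.022378, 0.161164) = (-0.000010, -0.000013)  (running Σ = (-0.373725, 0.000000))
Total Σ_m = (-0.373725, 0.000000). Multiply by 0.739198: (-0.276257, 0.000000). P_8(cos γ) = -0.276257

-0.276257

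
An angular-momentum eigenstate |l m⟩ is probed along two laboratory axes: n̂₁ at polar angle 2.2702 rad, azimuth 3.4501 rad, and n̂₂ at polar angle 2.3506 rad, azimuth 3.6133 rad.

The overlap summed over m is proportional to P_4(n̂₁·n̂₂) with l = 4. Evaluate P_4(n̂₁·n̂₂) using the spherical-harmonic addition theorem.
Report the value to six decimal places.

0.897839

Expand P_4 via completeness: Σ_{m} conj(Y_{4,m}) at Ω₁ times Y_{4,m} at Ω₂ —
  term(m=-4) = +0.013636-0.010427i   from Y*(Ω₁)=+0.050141+0.143218i, Y(Ω₂)=-0.035158-0.107520i
  term(m=-3) = +0.100820-0.053724i   from Y*(Ω₁)=+0.217151+0.288467i, Y(Ω₂)=+0.049057-0.312573i
  term(m=-2) = +0.146806-0.049695i   from Y*(Ω₁)=+0.303718+0.215461i, Y(Ω₂)=+0.244326-0.336949i
  term(m=-1) = -0.002481+0.000409i   from Y*(Ω₁)=-0.021983-0.007005i, Y(Ω₂)=+0.097098-0.049531i
  term(m=+0) = +0.125470+0.000000i   from Y*(Ω₁)=-0.361953-0.000000i, Y(Ω₂)=-0.346646+0.000000i
  term(m=+1) = -0.002481-0.000409i   from Y*(Ω₁)=+0.021983-0.007005i, Y(Ω₂)=-0.097098-0.049531i
  term(m=+2) = +0.146806+0.049695i   from Y*(Ω₁)=+0.303718-0.215461i, Y(Ω₂)=+0.244326+0.336949i
  term(m=+3) = +0.100820+0.053724i   from Y*(Ω₁)=-0.217151+0.288467i, Y(Ω₂)=-0.049057-0.312573i
  term(m=+4) = +0.013636+0.010427i   from Y*(Ω₁)=+0.050141-0.143218i, Y(Ω₂)=-0.035158+0.107520i
Accumulated sum +0.643030+0.000000i; after 4π/(2l+1) scaling, +0.897839+0.000000i ⇒ P_4 = 0.897839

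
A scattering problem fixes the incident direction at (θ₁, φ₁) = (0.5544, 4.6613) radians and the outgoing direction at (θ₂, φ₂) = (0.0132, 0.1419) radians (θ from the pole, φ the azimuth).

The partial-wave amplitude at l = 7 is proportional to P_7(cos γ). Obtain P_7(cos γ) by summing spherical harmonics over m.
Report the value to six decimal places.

-0.389141

Addition theorem: P_7(cos γ) = (4π/15) Σ_m Y*_{lm}(Ω₁) Y_{lm}(Ω₂), m = −7…7:
  m=-7: 0.00196 + 0.00525j × 0.00000 - 0.00000j = 0.00000 + 0.00000j  (running Σ = 0.00000 + 0.00000j)
  m=-6: -0.03228 + 0.01022j × 0.00000 - 0.00000j = -0.00000 + 0.00000j  (running Σ = -0.00000 + 0.00000j)
  m=-5: -0.03148 - 0.12053j × 0.00000 - 0.00000j = -0.00000 - 0.00000j  (running Σ = -0.00000 - 0.00000j)
  m=-4: 0.30018 - 0.06221j × 0.00000 - 0.00000j = 0.00000 - 0.00000j  (running Σ = 0.00000 - 0.00000j)
  m=-3: 0.07396 + 0.47876j × 0.00002 - 0.00001j = 0.00001 + 0.00001j  (running Σ = 0.00001 + 0.00001j)
  m=-2: -0.37434 + 0.03838j × 0.00126 - 0.00037j = -0.00046 + 0.00019j  (running Σ = -0.00045 + 0.00019j)
  m=-1: 0.00691 + 0.13516j × 0.05335 - 0.00762j = 0.00140 + 0.00716j  (running Σ = 0.00095 + 0.00735j)
  m=0: -0.42793 + 0.00000j × 1.08988 + 0.00000j = -0.46640 + 0.00000j  (running Σ = -0.46545 + 0.00735j)
  m=1: -0.00691 + 0.13516j × -0.05335 - 0.00762j = 0.00140 - 0.00716j  (running Σ = -0.46405 + 0.00019j)
  m=2: -0.37434 - 0.03838j × 0.00126 + 0.00037j = -0.00046 - 0.00019j  (running Σ = -0.46451 + 0.00001j)
  m=3: -0.07396 + 0.47876j × -0.00002 - 0.00001j = 0.00001 - 0.00001j  (running Σ = -0.46450 - 0.00000j)
  m=4: 0.30018 + 0.06221j × 0.00000 + 0.00000j = 0.00000 + 0.00000j  (running Σ = -0.46450 - 0.00000j)
  m=5: 0.03148 - 0.12053j × -0.00000 - 0.00000j = -0.00000 + 0.00000j  (running Σ = -0.46450 + 0.00000j)
  m=6: -0.03228 - 0.01022j × 0.00000 + 0.00000j = -0.00000 - 0.00000j  (running Σ = -0.46450 + 0.00000j)
  m=7: -0.00196 + 0.00525j × -0.00000 - 0.00000j = 0.00000 - 0.00000j  (running Σ = -0.46450 - 0.00000j)
Accumulated sum -0.46450 - 0.00000j; after 4π/(2l+1) scaling, -0.38914 - 0.00000j ⇒ P_7 = -0.389141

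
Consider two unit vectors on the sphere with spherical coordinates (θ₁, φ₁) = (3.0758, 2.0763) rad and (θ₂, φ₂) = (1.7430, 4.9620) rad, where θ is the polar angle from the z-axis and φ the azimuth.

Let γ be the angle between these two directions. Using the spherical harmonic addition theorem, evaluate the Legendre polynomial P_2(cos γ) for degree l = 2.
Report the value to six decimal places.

Expand P_2 via completeness: Σ_{m} conj(Y_{2,m}) at Ω₁ times Y_{2,m} at Ω₂ —
  [-2]  conj(Y_{2,-2})(Ω₁) = -0.00089 - 0.00141j ; Y_{2,-2}(Ω₂) = -0.32917 + 0.17950j ; Δ = 0.00055 + 0.00031j
  [-1]  conj(Y_{2,-1})(Ω₁) = 0.02454 - 0.04434j ; Y_{2,-1}(Ω₂) = -0.03222 - 0.12638j ; Δ = -0.00639 - 0.00167j
  [+0]  conj(Y_{2,0})(Ω₁) = 0.62669 + 0.00000j ; Y_{2,0}(Ω₂) = -0.28761 + 0.00000j ; Δ = -0.18024 + 0.00000j
  [+1]  conj(Y_{2,1})(Ω₁) = -0.02454 - 0.04434j ; Y_{2,1}(Ω₂) = 0.03222 - 0.12638j ; Δ = -0.00639 + 0.00167j
  [+2]  conj(Y_{2,2})(Ω₁) = -0.00089 + 0.00141j ; Y_{2,2}(Ω₂) = -0.32917 - 0.17950j ; Δ = 0.00055 - 0.00031j
Σ over m = -0.19194 - 0.00000j; ×(4π/5) → -0.48240 - 0.00000j. Real part: -0.482400

-0.482400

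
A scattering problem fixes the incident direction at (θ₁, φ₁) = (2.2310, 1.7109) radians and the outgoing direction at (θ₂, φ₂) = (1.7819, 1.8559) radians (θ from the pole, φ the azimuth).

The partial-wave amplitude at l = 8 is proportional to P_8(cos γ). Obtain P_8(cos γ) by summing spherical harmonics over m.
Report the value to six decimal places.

Summing Y*_{l m}(θ₁,φ₁)·Y_{l m}(θ₂,φ₂) over m ∈ [−8, 8]; prefactor 4π/(2·8+1) = 0.739198:
  [-8]  conj(Y_{8,-8})(Ω₁) = +0.033965+0.070318i ; Y_{8,-8}(Ω₂) = -0.280752-0.326613i ; Δ = +0.013431-0.030835i
  [-7]  conj(Y_{8,-7})(Ω₁) = -0.201518+0.134948i ; Y_{8,-7}(Ω₂) = -0.336353+0.152199i ; Δ = +0.047242-0.076061i
  [-6]  conj(Y_{8,-6})(Ω₁) = -0.283003-0.316122i ; Y_{8,-6}(Ω₂) = -0.015653-0.111217i ; Δ = -0.030728+0.036423i
  [-5]  conj(Y_{8,-5})(Ω₁) = +0.261080-0.309639i ; Y_{8,-5}(Ω₂) = -0.352829-0.051622i ; Δ = -0.108101+0.095772i
  [-4]  conj(Y_{8,-4})(Ω₁) = +0.046393+0.029113i ; Y_{8,-4}(Ω₂) = -0.002099+0.004572i ; Δ = -0.000230+0.000151i
  [-3]  conj(Y_{8,-3})(Ω₁) = +0.135932-0.304136i ; Y_{8,-3}(Ω₂) = -0.249717-0.217032i ; Δ = -0.099952+0.046446i
  [-2]  conj(Y_{8,-2})(Ω₁) = +0.233762+0.067272i ; Y_{8,-2}(Ω₂) = -0.048116+0.030855i ; Δ = -0.013323+0.003976i
  [-1]  conj(Y_{8,-1})(Ω₁) = +0.032562-0.230892i ; Y_{8,-1}(Ω₂) = -0.088709-0.302669i ; Δ = -0.072773+0.010627i
  [+0]  conj(Y_{8,0})(Ω₁) = +0.282520-0.000000i ; Y_{8,0}(Ω₂) = -0.072291+0.000000i ; Δ = -0.020424+0.000000i
  [+1]  conj(Y_{8,1})(Ω₁) = -0.032562-0.230892i ; Y_{8,1}(Ω₂) = +0.088709-0.302669i ; Δ = -0.072773-0.010627i
  [+2]  conj(Y_{8,2})(Ω₁) = +0.233762-0.067272i ; Y_{8,2}(Ω₂) = -0.048116-0.030855i ; Δ = -0.013323-0.003976i
  [+3]  conj(Y_{8,3})(Ω₁) = -0.135932-0.304136i ; Y_{8,3}(Ω₂) = +0.249717-0.217032i ; Δ = -0.099952-0.046446i
  [+4]  conj(Y_{8,4})(Ω₁) = +0.046393-0.029113i ; Y_{8,4}(Ω₂) = -0.002099-0.004572i ; Δ = -0.000230-0.000151i
  [+5]  conj(Y_{8,5})(Ω₁) = -0.261080-0.309639i ; Y_{8,5}(Ω₂) = +0.352829-0.051622i ; Δ = -0.108101-0.095772i
  [+6]  conj(Y_{8,6})(Ω₁) = -0.283003+0.316122i ; Y_{8,6}(Ω₂) = -0.015653+0.111217i ; Δ = -0.030728-0.036423i
  [+7]  conj(Y_{8,7})(Ω₁) = +0.201518+0.134948i ; Y_{8,7}(Ω₂) = +0.336353+0.152199i ; Δ = +0.047242+0.076061i
  [+8]  conj(Y_{8,8})(Ω₁) = +0.033965-0.070318i ; Y_{8,8}(Ω₂) = -0.280752+0.326613i ; Δ = +0.013431+0.030835i
Total Σ_m = -0.549291+0.000000i. Multiply by 0.739198: -0.406035+0.000000i. P_8(cos γ) = -0.406035

-0.406035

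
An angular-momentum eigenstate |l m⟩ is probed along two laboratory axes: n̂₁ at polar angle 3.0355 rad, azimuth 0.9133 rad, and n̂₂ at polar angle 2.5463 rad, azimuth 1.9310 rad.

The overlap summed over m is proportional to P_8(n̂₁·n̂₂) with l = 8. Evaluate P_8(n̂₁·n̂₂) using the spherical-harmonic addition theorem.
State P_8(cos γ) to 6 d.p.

Expand P_8 via completeness: Σ_{m} conj(Y_{8,m}) at Ω₁ times Y_{8,m} at Ω₂ —
  m=-8: 0.00000 + 0.00000j × -0.00487 - 0.00130j = -0.00000 - 0.00000j  (running Σ = -0.00000 - 0.00000j)
  m=-7: -0.00000 - 0.00000j × -0.01730 + 0.02422j = 0.00000 - 0.00000j  (running Σ = 0.00000 - 0.00000j)
  m=-6: 0.00001 - 0.00001j × 0.06048 + 0.09025j = 0.00000 + 0.00000j  (running Σ = 0.00000 + 0.00000j)
  m=-5: 0.00002 + 0.00013j × 0.26471 - 0.06204j = 0.00001 + 0.00003j  (running Σ = 0.00001 + 0.00003j)
  m=-4: -0.00144 - 0.00081j × 0.05950 - 0.45520j = -0.00045 + 0.00061j  (running Σ = -0.00044 + 0.00064j)
  m=-3: 0.01464 - 0.00622j × -0.39434 - 0.21043j = -0.00708 - 0.00063j  (running Σ = -0.00752 + 0.00001j)
  m=-2: -0.02751 + 0.10519j × -0.03737 + 0.03280j = -0.00242 - 0.00483j  (running Σ = -0.00994 - 0.00482j)
  m=-1: -0.28888 - 0.37415j × -0.14060 - 0.37331j = -0.09906 + 0.16045j  (running Σ = -0.10900 + 0.15563j)
  m=0: 0.93903 + 0.00000j × -0.18786 + 0.00000j = -0.17640 + 0.00000j  (running Σ = -0.28541 + 0.15563j)
  m=1: 0.28888 - 0.37415j × 0.14060 - 0.37331j = -0.09906 - 0.16045j  (running Σ = -0.38446 - 0.00482j)
  m=2: -0.02751 - 0.10519j × -0.03737 - 0.03280j = -0.00242 + 0.00483j  (running Σ = -0.38689 + 0.00001j)
  m=3: -0.01464 - 0.00622j × 0.39434 - 0.21043j = -0.00708 + 0.00063j  (running Σ = -0.39397 + 0.00064j)
  m=4: -0.00144 + 0.00081j × 0.05950 + 0.45520j = -0.00045 - 0.00061j  (running Σ = -0.39442 + 0.00003j)
  m=5: -0.00002 + 0.00013j × -0.26471 - 0.06204j = 0.00001 - 0.00003j  (running Σ = -0.39441 + 0.00000j)
  m=6: 0.00001 + 0.00001j × 0.06048 - 0.09025j = 0.00000 - 0.00000j  (running Σ = -0.39441 - 0.00000j)
  m=7: 0.00000 - 0.00000j × 0.01730 + 0.02422j = 0.00000 + 0.00000j  (running Σ = -0.39441 - 0.00000j)
  m=8: 0.00000 - 0.00000j × -0.00487 + 0.00130j = -0.00000 + 0.00000j  (running Σ = -0.39441 - 0.00000j)
Total Σ_m = -0.39441 - 0.00000j. Multiply by 0.739198: -0.29155 - 0.00000j. P_8(cos γ) = -0.291546

-0.291546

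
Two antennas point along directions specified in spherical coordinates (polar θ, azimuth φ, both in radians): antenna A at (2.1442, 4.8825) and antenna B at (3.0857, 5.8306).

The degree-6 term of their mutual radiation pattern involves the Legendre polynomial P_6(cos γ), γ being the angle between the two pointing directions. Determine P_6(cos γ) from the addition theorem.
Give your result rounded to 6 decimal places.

Term-by-term m-sum for l=6 (normalisation 4π/13 = 0.966644):
  m=-6: Y*=-0.08876 - 0.14473j  Y=-0.00000 + 0.00000j  product 0.00000 + 0.00000j
  m=-5: Y*=-0.28548 + 0.25051j  Y=0.00000 - 0.00000j  product 0.00000 + 0.00000j
  m=-4: Y*=0.30900 + 0.25010j  Y=-0.00001 + 0.00003j  product -0.00001 + 0.00001j
  m=-3: Y*=0.02428 - 0.04338j  Y=-0.00019 - 0.00088j  product -0.00004 - 0.00001j
  m=-2: Y*=0.31183 + 0.11038j  Y=0.00995 + 0.01267j  product 0.00170 + 0.00505j
  m=-1: Y*=0.03086 - 0.17963j  Y=-0.16300 - 0.07926j  product -0.01927 + 0.02684j
  m=+0: Y*=0.28649 + 0.00000j  Y=0.98401 + 0.00000j  product 0.28191 + 0.00000j
  m=+1: Y*=-0.03086 - 0.17963j  Y=0.16300 - 0.07926j  product -0.01927 - 0.02684j
  m=+2: Y*=0.31183 - 0.11038j  Y=0.00995 - 0.01267j  product 0.00170 - 0.00505j
  m=+3: Y*=-0.02428 - 0.04338j  Y=0.00019 - 0.00088j  product -0.00004 + 0.00001j
  m=+4: Y*=0.30900 - 0.25010j  Y=-0.00001 - 0.00003j  product -0.00001 - 0.00001j
  m=+5: Y*=0.28548 + 0.25051j  Y=-0.00000 - 0.00000j  product 0.00000 - 0.00000j
  m=+6: Y*=-0.08876 + 0.14473j  Y=-0.00000 - 0.00000j  product 0.00000 - 0.00000j
Σ over m = 0.24668 - 0.00000j; ×(4π/13) → 0.23845 - 0.00000j. Real part: 0.238447

0.238447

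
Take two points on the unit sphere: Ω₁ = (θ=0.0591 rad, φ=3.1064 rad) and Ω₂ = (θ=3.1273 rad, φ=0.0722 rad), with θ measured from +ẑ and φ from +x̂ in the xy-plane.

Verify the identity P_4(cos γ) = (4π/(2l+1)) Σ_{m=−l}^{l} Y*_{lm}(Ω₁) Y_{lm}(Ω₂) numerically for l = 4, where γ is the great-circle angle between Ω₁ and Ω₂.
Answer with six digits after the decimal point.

0.989937

Summing Y*_{l m}(θ₁,φ₁)·Y_{l m}(θ₂,φ₂) over m ∈ [−4, 4]; prefactor 4π/(2·4+1) = 1.396263:
  m=-4: Y*=+0.000005-0.000001i  Y=+0.000000-0.000000i  product +0.000000-0.000000i
  m=-3: Y*=-0.000256+0.000027i  Y=-0.000004+0.000001i  product +0.000000-0.000000i
  m=-2: Y*=+0.006957-0.000490i  Y=+0.000406-0.000059i  product +0.000003-0.000001i
  m=-1: Y*=-0.110828+0.003902i  Y=-0.026963+0.001950i  product +0.002981-0.000321i
  m=+0: Y*=+0.831567-0.000000i  Y=+0.845420+0.000000i  product +0.703024+0.000000i
  m=+1: Y*=+0.110828+0.003902i  Y=+0.026963+0.001950i  product +0.002981+0.000321i
  m=+2: Y*=+0.006957+0.000490i  Y=+0.000406+0.000059i  product +0.000003+0.000001i
  m=+3: Y*=+0.000256+0.000027i  Y=+0.000004+0.000001i  product +0.000000+0.000000i
  m=+4: Y*=+0.000005+0.000001i  Y=+0.000000+0.000000i  product +0.000000+0.000000i
Σ over m = +0.708990+0.000000i; ×(4π/9) → +0.989937+0.000000i. Real part: 0.989937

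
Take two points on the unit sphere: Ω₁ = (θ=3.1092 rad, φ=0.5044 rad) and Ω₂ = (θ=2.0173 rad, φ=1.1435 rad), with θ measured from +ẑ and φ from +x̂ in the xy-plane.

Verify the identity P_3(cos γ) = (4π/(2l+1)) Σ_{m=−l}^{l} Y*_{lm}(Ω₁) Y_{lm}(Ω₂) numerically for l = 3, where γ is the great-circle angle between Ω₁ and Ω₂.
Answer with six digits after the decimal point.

-0.447007

Addition theorem: P_3(cos γ) = (4π/7) Σ_m Y*_{lm}(Ω₁) Y_{lm}(Ω₂), m = −3…3:
  [-3]  conj(Y_{3,-3})(Ω₁) = (0.000001, 0.000014) ; Y_{3,-3}(Ω₂) = (-0.293462, 0.087224) ; Δ = (-0.000001, -0.000004)
  [-2]  conj(Y_{3,-2})(Ω₁) = (-0.000571, -0.000907) ; Y_{3,-2}(Ω₂) = (0.235706, 0.270810) ; Δ = (0.000111, -0.000368)
  [-1]  conj(Y_{3,-1})(Ω₁) = (0.036605, 0.020207) ; Y_{3,-1}(Ω₂) = (-0.008176, 0.017955) ; Δ = (-0.000662, 0.000492)
  [+0]  conj(Y_{3,0})(Ω₁) = (-0.744005, -0.000000) ; Y_{3,0}(Ω₂) = (0.333192, 0.000000) ; Δ = (-0.247897, -0.000000)
  [+1]  conj(Y_{3,1})(Ω₁) = (-0.036605, 0.020207) ; Y_{3,1}(Ω₂) = (0.008176, 0.017955) ; Δ = (-0.000662, -0.000492)
  [+2]  conj(Y_{3,2})(Ω₁) = (-0.000571, 0.000907) ; Y_{3,2}(Ω₂) = (0.235706, -0.270810) ; Δ = (0.000111, 0.000368)
  [+3]  conj(Y_{3,3})(Ω₁) = (-0.000001, 0.000014) ; Y_{3,3}(Ω₂) = (0.293462, 0.087224) ; Δ = (-0.000001, 0.000004)
Total Σ_m = (-0.249002, 0.000000). Multiply by 1.795196: (-0.447007, 0.000000). P_3(cos γ) = -0.447007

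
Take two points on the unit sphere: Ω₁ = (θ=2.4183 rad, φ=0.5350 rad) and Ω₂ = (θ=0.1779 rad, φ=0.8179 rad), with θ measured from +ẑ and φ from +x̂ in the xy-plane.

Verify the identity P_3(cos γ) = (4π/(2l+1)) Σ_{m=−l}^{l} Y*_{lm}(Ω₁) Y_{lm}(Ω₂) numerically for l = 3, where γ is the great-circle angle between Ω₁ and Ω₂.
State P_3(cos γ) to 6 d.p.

0.326675

Summing Y*_{l m}(θ₁,φ₁)·Y_{l m}(θ₂,φ₂) over m ∈ [−3, 3]; prefactor 4π/(2·3+1) = 1.795196:
  m=-3: Y*=-0.00414 + 0.12089j  Y=-0.00179 - 0.00147j  product 0.00018 - 0.00021j
  m=-2: Y*=-0.16113 - 0.29439j  Y=-0.00205 - 0.03143j  product -0.00892 + 0.00567j
  m=-1: Y*=0.33301 + 0.19736j  Y=0.15030 - 0.16040j  product 0.08171 - 0.02375j
  m=+0: Y*=0.05323 + 0.00000j  Y=0.67706 + 0.00000j  product 0.03604 + 0.00000j
  m=+1: Y*=-0.33301 + 0.19736j  Y=-0.15030 - 0.16040j  product 0.08171 + 0.02375j
  m=+2: Y*=-0.16113 + 0.29439j  Y=-0.00205 + 0.03143j  product -0.00892 - 0.00567j
  m=+3: Y*=0.00414 + 0.12089j  Y=0.00179 - 0.00147j  product 0.00018 + 0.00021j
Total Σ_m = 0.18197 - 0.00000j. Multiply by 1.795196: 0.32667 - 0.00000j. P_3(cos γ) = 0.326675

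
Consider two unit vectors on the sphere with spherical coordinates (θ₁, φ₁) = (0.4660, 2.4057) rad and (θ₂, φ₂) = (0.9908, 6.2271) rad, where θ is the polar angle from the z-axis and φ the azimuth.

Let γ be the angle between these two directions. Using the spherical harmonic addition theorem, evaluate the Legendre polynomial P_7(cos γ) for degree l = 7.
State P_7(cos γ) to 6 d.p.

-0.293024

Addition theorem: P_7(cos γ) = (4π/15) Σ_m Y*_{lm}(Ω₁) Y_{lm}(Ω₂), m = −7…7:
  term(m=-7) = (-0.000012, -0.000265)   from Y*(Ω₁)=(-0.000786, -0.001674), Y(Ω₂)=(0.132364, 0.054811)
  term(m=-6) = (-0.002860, 0.003893)   from Y*(Ω₁)=(-0.004025, 0.013151), Y(Ω₂)=(0.331499, 0.115964)
  term(m=-5) = (0.026585, -0.006999)   from Y*(Ω₁)=(0.054104, -0.032275), Y(Ω₂)=(0.419323, 0.120772)
  term(m=-4) = (-0.032003, -0.014382)   from Y*(Ω₁)=(-0.193229, -0.038772), Y(Ω₂)=(0.173566, 0.039605)
  term(m=-3) = (-0.047687, -0.094199)   from Y*(Ω₁)=(0.247159, 0.334131), Y(Ω₂)=(-0.250453, -0.042542)
  term(m=-2) = (-0.033359, 0.155606)   from Y*(Ω₁)=(0.051036, -0.513777), Y(Ω₂)=(-0.306295, -0.034502)
  term(m=-1) = (-0.016621, 0.013436)   from Y*(Ω₁)=(-0.117761, 0.106643), Y(Ω₂)=(0.134316, 0.007541)
  term(m=+0) = (-0.137859, -0.000000)   from Y*(Ω₁)=(-0.422578, -0.000000), Y(Ω₂)=(0.326234, 0.000000)
  term(m=+1) = (-0.016621, -0.013436)   from Y*(Ω₁)=(0.117761, 0.106643), Y(Ω₂)=(-0.134316, 0.007541)
  term(m=+2) = (-0.033359, -0.155606)   from Y*(Ω₁)=(0.051036, 0.513777), Y(Ω₂)=(-0.306295, 0.034502)
  term(m=+3) = (-0.047687, 0.094199)   from Y*(Ω₁)=(-0.247159, 0.334131), Y(Ω₂)=(0.250453, -0.042542)
  term(m=+4) = (-0.032003, 0.014382)   from Y*(Ω₁)=(-0.193229, 0.038772), Y(Ω₂)=(0.173566, -0.039605)
  term(m=+5) = (0.026585, 0.006999)   from Y*(Ω₁)=(-0.054104, -0.032275), Y(Ω₂)=(-0.419323, 0.120772)
  term(m=+6) = (-0.002860, -0.003893)   from Y*(Ω₁)=(-0.004025, -0.013151), Y(Ω₂)=(0.331499, -0.115964)
  term(m=+7) = (-0.000012, 0.000265)   from Y*(Ω₁)=(0.000786, -0.001674), Y(Ω₂)=(-0.132364, 0.054811)
Accumulated sum (-0.349772, -0.000000); after 4π/(2l+1) scaling, (-0.293024, -0.000000) ⇒ P_7 = -0.293024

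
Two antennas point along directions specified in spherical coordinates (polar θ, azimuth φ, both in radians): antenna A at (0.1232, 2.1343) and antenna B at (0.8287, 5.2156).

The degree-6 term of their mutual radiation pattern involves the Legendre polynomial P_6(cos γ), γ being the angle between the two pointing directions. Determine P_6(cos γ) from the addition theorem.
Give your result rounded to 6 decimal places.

Expand P_6 via completeness: Σ_{m} conj(Y_{6,m}) at Ω₁ times Y_{6,m} at Ω₂ —
  m=-6: (0.000002, 0.000000) × (0.076870, 0.009450) = (0.000000, 0.000000)  (running Σ = (0.000000, 0.000000))
  m=-5: (-0.000015, -0.000044) × (0.144046, -0.199426) = (-0.000011, -0.000003)  (running Σ = (-0.000011, -0.000003))
  m=-4: (-0.000505, 0.000621) × (-0.181266, -0.382997) = (0.000329, 0.000081)  (running Σ = (0.000318, 0.000078))
  m=-3: (0.009331, 0.001122) × (-0.356152, -0.021811) = (-0.003299, -0.000603)  (running Σ = (-0.002980, -0.000526))
  m=-2: (-0.032274, -0.067887) × (0.031893, -0.050379) = (-0.004449, -0.000539)  (running Σ = (-0.007430, -0.001065))
  m=-1: (-0.200312, 0.317029) × (-0.179918, -0.326838) = (0.139657, 0.008431)  (running Σ = (0.132227, 0.007366))
  m=0: (0.861257, -0.000000) × (-0.047385, 0.000000) = (-0.040811, 0.000000)  (running Σ = (0.091416, 0.007366))
  m=1: (0.200312, 0.317029) × (0.179918, -0.326838) = (0.139657, -0.008431)  (running Σ = (0.231073, -0.001065))
  m=2: (-0.032274, 0.067887) × (0.031893, 0.050379) = (-0.004449, 0.000539)  (running Σ = (0.226624, -0.000526))
  m=3: (-0.009331, 0.001122) × (0.356152, -0.021811) = (-0.003299, 0.000603)  (running Σ = (0.223325, 0.000078))
  m=4: (-0.000505, -0.000621) × (-0.181266, 0.382997) = (0.000329, -0.000081)  (running Σ = (0.223654, -0.000003))
  m=5: (0.000015, -0.000044) × (-0.144046, -0.199426) = (-0.000011, 0.000003)  (running Σ = (0.223643, 0.000000))
  m=6: (0.000002, -0.000000) × (0.076870, -0.009450) = (0.000000, -0.000000)  (running Σ = (0.223643, -0.000000))
Accumulated sum (0.223643, -0.000000); after 4π/(2l+1) scaling, (0.216183, -0.000000) ⇒ P_6 = 0.216183

0.216183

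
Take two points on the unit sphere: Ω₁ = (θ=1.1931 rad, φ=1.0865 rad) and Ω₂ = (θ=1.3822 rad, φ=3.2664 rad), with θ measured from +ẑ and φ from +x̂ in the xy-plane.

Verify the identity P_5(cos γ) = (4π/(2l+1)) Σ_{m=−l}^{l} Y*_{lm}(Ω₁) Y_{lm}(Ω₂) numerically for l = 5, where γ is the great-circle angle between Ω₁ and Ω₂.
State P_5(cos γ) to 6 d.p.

Expand P_5 via completeness: Σ_{m} conj(Y_{5,m}) at Ω₁ times Y_{5,m} at Ω₂ —
  m=-5: (0.212384, -0.242098) × (-0.344425, 0.247993) = (-0.013112, 0.136054)  (running Σ = (-0.013112, 0.136054))
  m=-4: (-0.144750, -0.377234) × (0.224900, -0.122638) = (-0.078818, -0.067088)  (running Σ = (-0.091929, 0.068966))
  m=-3: (-0.061799, -0.007320) × (0.208620, -0.081979) = (-0.013493, 0.003539)  (running Σ = (-0.105422, 0.072505))
  m=-2: (0.181087, -0.263446) × (-0.265742, 0.067746) = (-0.030275, 0.082277)  (running Σ = (-0.135697, 0.154782))
  m=-1: (-0.071463, -0.135839) × (-0.166647, 0.020907) = (0.014749, 0.021143)  (running Σ = (-0.120948, 0.175925))
  m=0: (0.286605, -0.000000) × (0.276648, 0.000000) = (0.079289, 0.000000)  (running Σ = (-0.041659, 0.175925))
  m=1: (0.071463, -0.135839) × (0.166647, 0.020907) = (0.014749, -0.021143)  (running Σ = (-0.026910, 0.154782))
  m=2: (0.181087, 0.263446) × (-0.265742, -0.067746) = (-0.030275, -0.082277)  (running Σ = (-0.057185, 0.072505))
  m=3: (0.061799, -0.007320) × (-0.208620, -0.081979) = (-0.013493, -0.003539)  (running Σ = (-0.070677, 0.068966))
  m=4: (-0.144750, 0.377234) × (0.224900, 0.122638) = (-0.078818, 0.067088)  (running Σ = (-0.149495, 0.136054))
  m=5: (-0.212384, -0.242098) × (0.344425, 0.247993) = (-0.013112, -0.136054)  (running Σ = (-0.162607, -0.000000))
Accumulated sum (-0.162607, -0.000000); after 4π/(2l+1) scaling, (-0.185761, -0.000000) ⇒ P_5 = -0.185761

-0.185761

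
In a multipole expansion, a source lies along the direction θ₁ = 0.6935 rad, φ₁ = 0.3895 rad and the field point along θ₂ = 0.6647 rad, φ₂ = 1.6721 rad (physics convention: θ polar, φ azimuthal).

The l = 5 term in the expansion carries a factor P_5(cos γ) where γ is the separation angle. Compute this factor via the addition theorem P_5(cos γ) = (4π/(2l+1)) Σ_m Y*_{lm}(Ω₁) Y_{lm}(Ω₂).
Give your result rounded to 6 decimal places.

Term-by-term m-sum for l=5 (normalisation 4π/11 = 1.142397):
  [-5]  conj(Y_{5,-5})(Ω₁) = -0.018223+0.046064i ; Y_{5,-5}(Ω₂) = -0.020105-0.036239i ; Δ = +0.002036-0.000266i
  [-4]  conj(Y_{5,-4})(Ω₁) = +0.002411+0.188441i ; Y_{5,-4}(Ω₂) = +0.153688-0.065925i ; Δ = +0.012794+0.028802i
  [-3]  conj(Y_{5,-3})(Ω₁) = +0.152925+0.359398i ; Y_{5,-3}(Ω₂) = +0.111171+0.354469i ; Δ = -0.110395+0.094162i
  [-2]  conj(Y_{5,-2})(Ω₁) = +0.293380+0.289650i ; Y_{5,-2}(Ω₂) = -0.426847+0.087686i ; Δ = -0.150627-0.097911i
  [-1]  conj(Y_{5,-1})(Ω₁) = +0.012317+0.005056i ; Y_{5,-1}(Ω₂) = -0.007727-0.076011i ; Δ = +0.000289-0.000975i
  [+0]  conj(Y_{5,0})(Ω₁) = -0.392445-0.000000i ; Y_{5,0}(Ω₂) = -0.385385+0.000000i ; Δ = +0.151242+0.000000i
  [+1]  conj(Y_{5,1})(Ω₁) = -0.012317+0.005056i ; Y_{5,1}(Ω₂) = +0.007727-0.076011i ; Δ = +0.000289+0.000975i
  [+2]  conj(Y_{5,2})(Ω₁) = +0.293380-0.289650i ; Y_{5,2}(Ω₂) = -0.426847-0.087686i ; Δ = -0.150627+0.097911i
  [+3]  conj(Y_{5,3})(Ω₁) = -0.152925+0.359398i ; Y_{5,3}(Ω₂) = -0.111171+0.354469i ; Δ = -0.110395-0.094162i
  [+4]  conj(Y_{5,4})(Ω₁) = +0.002411-0.188441i ; Y_{5,4}(Ω₂) = +0.153688+0.065925i ; Δ = +0.012794-0.028802i
  [+5]  conj(Y_{5,5})(Ω₁) = +0.018223+0.046064i ; Y_{5,5}(Ω₂) = +0.020105-0.036239i ; Δ = +0.002036+0.000266i
Accumulated sum -0.340564-0.000000i; after 4π/(2l+1) scaling, -0.389059-0.000000i ⇒ P_5 = -0.389059

-0.389059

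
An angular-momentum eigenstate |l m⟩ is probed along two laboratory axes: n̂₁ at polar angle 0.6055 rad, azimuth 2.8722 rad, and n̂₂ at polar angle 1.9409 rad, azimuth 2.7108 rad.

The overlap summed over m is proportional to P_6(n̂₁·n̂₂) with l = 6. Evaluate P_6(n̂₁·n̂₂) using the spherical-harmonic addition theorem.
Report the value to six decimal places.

-0.026050

Addition theorem: P_6(cos γ) = (4π/13) Σ_m Y*_{lm}(Ω₁) Y_{lm}(Ω₂), m = −6…6:
  m=-6: Y*=-0.00075 - 0.01641j  Y=-0.26928 + 0.16764j  product 0.00295 + 0.00429j
  m=-5: Y*=-0.01824 + 0.08014j  Y=-0.23476 + 0.35586j  product -0.02424 - 0.02531j
  m=-4: Y*=0.11411 - 0.21228j  Y=-0.01797 + 0.11700j  product 0.02279 + 0.01717j
  m=-3: Y*=-0.30266 + 0.31678j  Y=-0.08190 - 0.28652j  product 0.11555 + 0.06078j
  m=-2: Y*=0.35441 - 0.21186j  Y=-0.14567 - 0.16974j  product -0.08759 - 0.02930j
  m=-1: Y*=0.03702 - 0.01022j  Y=0.20700 + 0.09513j  product 0.00863 + 0.00141j
  m=+0: Y*=-0.42007 + 0.00000j  Y=0.24556 + 0.00000j  product -0.10315 + 0.00000j
  m=+1: Y*=-0.03702 - 0.01022j  Y=-0.20700 + 0.09513j  product 0.00863 - 0.00141j
  m=+2: Y*=0.35441 + 0.21186j  Y=-0.14567 + 0.16974j  product -0.08759 + 0.02930j
  m=+3: Y*=0.30266 + 0.31678j  Y=0.08190 - 0.28652j  product 0.11555 - 0.06078j
  m=+4: Y*=0.11411 + 0.21228j  Y=-0.01797 - 0.11700j  product 0.02279 - 0.01717j
  m=+5: Y*=0.01824 + 0.08014j  Y=0.23476 + 0.35586j  product -0.02424 + 0.02531j
  m=+6: Y*=-0.00075 + 0.01641j  Y=-0.26928 - 0.16764j  product 0.00295 - 0.00429j
Accumulated sum -0.02695 + 0.00000j; after 4π/(2l+1) scaling, -0.02605 + 0.00000j ⇒ P_6 = -0.026050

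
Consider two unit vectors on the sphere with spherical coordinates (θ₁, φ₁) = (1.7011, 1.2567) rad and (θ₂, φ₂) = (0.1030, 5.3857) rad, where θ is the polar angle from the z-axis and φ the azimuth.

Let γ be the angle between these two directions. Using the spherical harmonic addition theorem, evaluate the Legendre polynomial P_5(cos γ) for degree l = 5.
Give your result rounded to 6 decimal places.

-0.293593

Term-by-term m-sum for l=5 (normalisation 4π/11 = 1.142397):
  [-5]  conj(Y_{5,-5})(Ω₁) = (0.444789, 0.000140) ; Y_{5,-5}(Ω₂) = (-0.000001, -0.000005) ; Δ = (-0.000001, -0.000002)
  [-4]  conj(Y_{5,-4})(Ω₁) = (-0.057003, 0.175287) ; Y_{5,-4}(Ω₂) = (-0.000147, -0.000071) ; Δ = (0.000021, -0.000022)
  [-3]  conj(Y_{5,-3})(Ω₁) = (0.231331, 0.168138) ; Y_{5,-3}(Ω₂) = (-0.002678, 0.001291) ; Δ = (-0.000836, -0.000152)
  [-2]  conj(Y_{5,-2})(Ω₁) = (-0.166290, 0.120785) ; Y_{5,-2}(Ω₂) = (-0.007798, 0.034200) ; Δ = (-0.002834, -0.006629)
  [-1]  conj(Y_{5,-1})(Ω₁) = (0.075511, 0.232449) ; Y_{5,-1}(Ω₂) = (0.158249, 0.198392) ; Δ = (-0.034166, 0.051765)
  [+0]  conj(Y_{5,0})(Ω₁) = (-0.210253, -0.000000) ; Y_{5,0}(Ω₂) = (0.862595, 0.000000) ; Δ = (-0.181364, -0.000000)
  [+1]  conj(Y_{5,1})(Ω₁) = (-0.075511, 0.232449) ; Y_{5,1}(Ω₂) = (-0.158249, 0.198392) ; Δ = (-0.034166, -0.051765)
  [+2]  conj(Y_{5,2})(Ω₁) = (-0.166290, -0.120785) ; Y_{5,2}(Ω₂) = (-0.007798, -0.034200) ; Δ = (-0.002834, 0.006629)
  [+3]  conj(Y_{5,3})(Ω₁) = (-0.231331, 0.168138) ; Y_{5,3}(Ω₂) = (0.002678, 0.001291) ; Δ = (-0.000836, 0.000152)
  [+4]  conj(Y_{5,4})(Ω₁) = (-0.057003, -0.175287) ; Y_{5,4}(Ω₂) = (-0.000147, 0.000071) ; Δ = (0.000021, 0.000022)
  [+5]  conj(Y_{5,5})(Ω₁) = (-0.444789, 0.000140) ; Y_{5,5}(Ω₂) = (0.000001, -0.000005) ; Δ = (-0.000001, 0.000002)
Σ over m = (-0.256997, -0.000000); ×(4π/11) → (-0.293593, -0.000000). Real part: -0.293593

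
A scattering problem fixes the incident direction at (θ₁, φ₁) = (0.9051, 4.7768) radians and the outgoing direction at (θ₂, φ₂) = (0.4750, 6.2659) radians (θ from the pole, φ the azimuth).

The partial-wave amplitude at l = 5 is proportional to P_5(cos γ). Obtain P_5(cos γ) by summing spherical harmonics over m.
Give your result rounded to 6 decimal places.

-0.099315

Expand P_5 via completeness: Σ_{m} conj(Y_{5,m}) at Ω₁ times Y_{5,m} at Ω₂ —
  m=-5: +0.044207-0.132488i × +0.009251+0.000802i = +0.000515-0.001190i  (running Σ = +0.000515-0.001190i)
  m=-4: +0.335385+0.088374i × +0.056964+0.003945i = +0.018756+0.006357i  (running Σ = +0.019271+0.005167i)
  m=-3: -0.078630+0.401840i × +0.202169+0.010493i = -0.020113+0.080414i  (running Σ = -0.000842+0.085581i)
  m=-2: -0.092663-0.012003i × +0.432406+0.014955i = -0.039888-0.006576i  (running Σ = -0.040730+0.079005i)
  m=-1: -0.020830+0.322951i × +0.448483+0.007753i = -0.011846+0.144677i  (running Σ = -0.052576+0.223682i)
  m=0: -0.183064-0.000000i × -0.099510+0.000000i = +0.018217+0.000000i  (running Σ = -0.034359+0.223682i)
  m=1: +0.020830+0.322951i × -0.448483+0.007753i = -0.011846-0.144677i  (running Σ = -0.046205+0.079005i)
  m=2: -0.092663+0.012003i × +0.432406-0.014955i = -0.039888+0.006576i  (running Σ = -0.086094+0.085581i)
  m=3: +0.078630+0.401840i × -0.202169+0.010493i = -0.020113-0.080414i  (running Σ = -0.106207+0.005167i)
  m=4: +0.335385-0.088374i × +0.056964-0.003945i = +0.018756-0.006357i  (running Σ = -0.087450-0.001190i)
  m=5: -0.044207-0.132488i × -0.009251+0.000802i = +0.000515+0.001190i  (running Σ = -0.086935+0.000000i)
Accumulated sum -0.086935+0.000000i; after 4π/(2l+1) scaling, -0.099315+0.000000i ⇒ P_5 = -0.099315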